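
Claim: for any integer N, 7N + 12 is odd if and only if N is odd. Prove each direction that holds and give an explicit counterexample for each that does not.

Both directions hold.

(⟹) Suppose 7N + 12 is odd. Since 7 is odd, 7N and N have the same parity, so 7N + 12 ≡ N + 12 (mod 2). As 12 is even, 7N + 12 is odd exactly when N is odd. Thus N is odd.

(⟸) Conversely, suppose N is odd; write N = 2j + 1. Then 7N + 12 = 7·(2j + 1) + 12 = 2·7j + 19, which is odd.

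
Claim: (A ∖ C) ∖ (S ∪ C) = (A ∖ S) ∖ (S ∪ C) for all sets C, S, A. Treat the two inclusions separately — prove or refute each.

(⊆) Let x ∈ (A ∖ C) ∖ (S ∪ C). Then x ∈ A and x ∉ C, S, from which x ∈ (A ∖ S) ∖ (S ∪ C).

(⊇) Let x ∈ (A ∖ S) ∖ (S ∪ C). Then x ∈ A and x ∉ C, S, from which x ∈ (A ∖ C) ∖ (S ∪ C).

Both inclusions hold.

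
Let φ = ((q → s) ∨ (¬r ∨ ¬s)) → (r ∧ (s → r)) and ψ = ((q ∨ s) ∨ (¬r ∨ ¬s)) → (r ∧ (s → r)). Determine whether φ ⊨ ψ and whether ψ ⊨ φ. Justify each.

(⇒) Assume the antecedent. If q is true, the antecedent forces (q = T, r = T, s = F) or (q = T, r = T, s = T), and the consequent holds there. If q is false, the antecedent forces (q = F, r = T, s = F) or (q = F, r = T, s = T), and the consequent holds there. Either way the consequent holds.

(⇐) Assume the antecedent. If q is true, the antecedent forces (q = T, r = T, s = F) or (q = T, r = T, s = T), and the consequent holds there. If q is false, the antecedent forces (q = F, r = T, s = F) or (q = F, r = T, s = T), and the consequent holds there. Either way the consequent holds.

Both implications hold.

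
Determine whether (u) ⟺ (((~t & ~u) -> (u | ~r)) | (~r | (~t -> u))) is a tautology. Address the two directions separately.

(⇒) holds; (⇐) fails.

(⇒) Assume the antecedent. If t is true, the consequent reduces to true regardless of the other variables. If t is false, the antecedent forces (t = F, r = F, u = T) or (t = F, r = T, u = T), and the consequent holds there. Either way the consequent holds.

(⇐) This fails. Under t = F, r = F, u = F, the left side is false but the right side is true.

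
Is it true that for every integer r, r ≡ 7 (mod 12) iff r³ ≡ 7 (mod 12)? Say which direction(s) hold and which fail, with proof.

(⇒) Suppose r ≡ 7 (mod 12). Write r = 12j + 7. Then (12j + 7)³ = 1728j³ + 3024j² + 1764j + 343 = 12(144j³ + 252j² + 147j + 28) + 7, so r³ ≡ 7 (mod 12).

(⇐) For the converse, argue contrapositively. If r ≢ 7 (mod 12), then r is congruent to one of 0, 1, 2, 3, 4, 5, 6, 8, 9, 10, 11 modulo 12, and these give r³ ≡ 0, 1, 8, 3, 4, 5, 0, 8, 9, 4, 11 respectively — never 7.

Equivalent; both directions hold.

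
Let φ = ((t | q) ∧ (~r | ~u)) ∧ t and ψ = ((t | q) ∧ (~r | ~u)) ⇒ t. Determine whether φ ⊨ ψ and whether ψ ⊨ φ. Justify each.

(⟹) Assume the antecedent. If t is true, ((t | q) ∧ (~r | ~u)) ⇒ t reduces to true regardless of the other variables. If t is false, the antecedent cannot hold. Either way ((t | q) ∧ (~r | ~u)) ⇒ t holds.

(⟸) This fails. Under t = F, u = F, q = F, r = F, the left side is false but the right side is true.

Only the forward implication holds.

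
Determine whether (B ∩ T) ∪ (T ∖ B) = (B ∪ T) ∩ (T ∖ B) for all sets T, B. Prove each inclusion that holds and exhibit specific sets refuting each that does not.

Forward inclusion. This inclusion fails. Take T = {1}, B = {1}; then 1 ∈ (B ∩ T) ∪ (T ∖ B) but 1 ∉ (B ∪ T) ∩ (T ∖ B).

Reverse inclusion. Let x ∈ (B ∪ T) ∩ (T ∖ B). Then x ∈ T and x ∉ B, from which x ∈ (B ∩ T) ∪ (T ∖ B).

The sets are not equal: only the reverse inclusion holds.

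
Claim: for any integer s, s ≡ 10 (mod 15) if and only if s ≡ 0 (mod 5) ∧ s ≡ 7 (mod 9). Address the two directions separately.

(⇒) fails; (⇐) holds.

[⇒] This fails: s = 40 gives 40 ≡ 10 (mod 15) but 40 ≡ 4 (mod 9), so the conjunction on the right does not hold.

[⇐] Conversely, if s ≡ 0 (mod 5) and s ≡ 7 (mod 9), then by the Chinese remainder theorem s ≡ 25 (mod 45). Since 25 ≡ 10 (mod 15) and 15 ∣ 45, we get s ≡ 10 (mod 15).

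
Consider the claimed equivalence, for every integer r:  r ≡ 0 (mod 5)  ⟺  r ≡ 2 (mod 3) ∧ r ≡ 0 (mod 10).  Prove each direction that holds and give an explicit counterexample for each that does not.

Not equivalent: only (⇐) holds.

(⟹) This fails: r = 0 gives 0 ≡ 0 (mod 5) but 0 ≡ 0 (mod 3), so the conjunction on the right does not hold.

(⟸) Conversely, if r ≡ 2 (mod 3) and r ≡ 0 (mod 10), then by the Chinese remainder theorem r ≡ 20 (mod 30). Since 20 ≡ 0 (mod 5) and 5 ∣ 30, we get r ≡ 0 (mod 5).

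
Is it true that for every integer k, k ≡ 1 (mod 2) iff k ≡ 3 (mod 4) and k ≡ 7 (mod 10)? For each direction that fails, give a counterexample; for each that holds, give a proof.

Not equivalent: only (⇐) holds.

(⟹) This fails: k = 1 gives 1 ≡ 1 (mod 2) but 1 ≡ 1 (mod 4), so the conjunction on the right does not hold.

(⟸) Conversely, if k ≡ 3 (mod 4) and k ≡ 7 (mod 10), then by the Chinese remainder theorem k ≡ 7 (mod 20). Since 7 ≡ 1 (mod 2) and 2 ∣ 20, we get k ≡ 1 (mod 2).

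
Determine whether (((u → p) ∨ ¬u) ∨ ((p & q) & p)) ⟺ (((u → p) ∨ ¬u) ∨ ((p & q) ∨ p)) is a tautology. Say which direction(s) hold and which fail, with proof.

Both implications hold.

[⇒] Assume the antecedent. If p is true, ((u → p) ∨ ¬u) ∨ ((p & q) ∨ p) reduces to true regardless of the other variables. If p is false, the antecedent forces (p = F, q = F, u = F) or (p = F, q = T, u = F), and ((u → p) ∨ ¬u) ∨ ((p & q) ∨ p) holds there. Either way ((u → p) ∨ ¬u) ∨ ((p & q) ∨ p) holds.

[⇐] Assume the antecedent. If p is true, ((u → p) ∨ ¬u) ∨ ((p & q) & p) reduces to true regardless of the other variables. If p is false, the antecedent forces (p = F, q = F, u = F) or (p = F, q = T, u = F), and ((u → p) ∨ ¬u) ∨ ((p & q) & p) holds there. Either way ((u → p) ∨ ¬u) ∨ ((p & q) & p) holds.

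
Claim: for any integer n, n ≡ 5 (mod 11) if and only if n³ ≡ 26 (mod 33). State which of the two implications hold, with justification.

(→) This fails: take n = 16. Then 16 ≡ 5 (mod 11), but 16³ = 4096 ≡ 4 (mod 33), not 26.

(←) Conversely, the residues r modulo 33 with r³ ≡ 26 (mod 33) are exactly {5}, and each is ≡ 5 (mod 11).

Not equivalent: only (⇐) holds.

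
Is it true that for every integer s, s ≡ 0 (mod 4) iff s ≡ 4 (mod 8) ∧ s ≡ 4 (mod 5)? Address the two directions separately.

The forward direction fails; the converse holds.

(⟹) This fails: s = 0 gives 0 ≡ 0 (mod 4) but 0 ≡ 0 (mod 8), so the conjunction on the right does not hold.

(⟸) Conversely, if s ≡ 4 (mod 8) and s ≡ 4 (mod 5), then by the Chinese remainder theorem s ≡ 4 (mod 40). Since 4 ≡ 0 (mod 4) and 4 ∣ 40, we get s ≡ 0 (mod 4).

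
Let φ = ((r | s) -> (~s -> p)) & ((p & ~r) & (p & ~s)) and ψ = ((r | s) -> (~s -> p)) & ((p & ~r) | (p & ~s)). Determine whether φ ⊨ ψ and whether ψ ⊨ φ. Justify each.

Converse. This fails. Under p = T, r = T, s = F, the left side is false but the right side is true.

Forward direction. Assume the antecedent. If p is true, the antecedent forces (p = T, r = F, s = F), and the consequent holds there. If p is false, the antecedent cannot hold. Either way the consequent holds.

The forward direction holds; the converse fails.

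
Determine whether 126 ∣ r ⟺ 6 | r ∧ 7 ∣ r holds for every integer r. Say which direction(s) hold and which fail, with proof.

(⟹) If 126 ∣ r, write r = 126q. Since 126 = 21·6, r = 6·(21q), so 6 ∣ r; and since 126 = 18·7, r = 7·(18q), so 7 ∣ r.

(⟸) This fails: take r = 42. Both 6 ∣ 42 and 7 ∣ 42, yet 42 is not a multiple of 126 (since 42 = 0·126 + 42), so 126 ∤ 42.

Not equivalent: only (⇒) holds.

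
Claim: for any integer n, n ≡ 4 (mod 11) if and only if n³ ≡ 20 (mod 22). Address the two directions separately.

(→) This fails: take n = 15. Then 15 ≡ 4 (mod 11), but 15³ = 3375 ≡ 9 (mod 22), not 20.

(←) Conversely, the residues r modulo 22 with r³ ≡ 20 (mod 22) are exactly {4}, and each is ≡ 4 (mod 11).

(⇒) fails; (⇐) holds.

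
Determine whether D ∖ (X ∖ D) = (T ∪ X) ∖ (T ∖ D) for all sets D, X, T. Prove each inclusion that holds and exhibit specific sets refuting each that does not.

(⊆) This inclusion fails. Take D = {1}, X = ∅, T = ∅; then 1 ∈ D ∖ (X ∖ D) but 1 ∉ (T ∪ X) ∖ (T ∖ D).

(⊇) This inclusion fails. Take D = ∅, X = {1}, T = ∅; then 1 ∈ (T ∪ X) ∖ (T ∖ D) but 1 ∉ D ∖ (X ∖ D).

(⊆) fails and (⊇) fails.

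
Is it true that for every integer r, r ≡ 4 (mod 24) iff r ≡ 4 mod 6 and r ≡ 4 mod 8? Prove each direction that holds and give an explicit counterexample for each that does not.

Both directions hold; the statement is true.

(⇒) Suppose r ≡ 4 (mod 24); write r = 24j + 4. Since 6 ∣ 24, reducing mod 6 gives r ≡ 4 (mod 6); since 8 ∣ 24, reducing mod 8 gives r ≡ 4 (mod 8).

(⇐) Conversely, if r ≡ 4 (mod 6) and r ≡ 4 (mod 8), then by the Chinese remainder theorem r ≡ 4 (mod 24). This is exactly r ≡ 4 (mod 24).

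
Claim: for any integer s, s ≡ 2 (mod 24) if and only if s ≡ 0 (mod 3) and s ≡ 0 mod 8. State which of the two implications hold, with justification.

Neither direction holds.

[⇒] This fails: s = 2 gives 2 ≡ 2 (mod 24) but 2 ≡ 2 (mod 3), so the conjunction on the right does not hold.

[⇐] This fails: s = 0 satisfies both congruences on the right (0 ≡ 0 mod 3 and 0 ≡ 0 mod 8) yet 0 ≡ 0 (mod 24), not 2.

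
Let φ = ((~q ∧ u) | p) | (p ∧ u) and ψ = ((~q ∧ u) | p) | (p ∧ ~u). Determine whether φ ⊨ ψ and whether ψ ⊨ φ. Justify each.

[⇒] Assume the antecedent. If p is true, ((~q ∧ u) | p) | (p ∧ ~u) reduces to true regardless of the other variables. If p is false, the antecedent forces (q = F, u = T, p = F), and ((~q ∧ u) | p) | (p ∧ ~u) holds there. Either way ((~q ∧ u) | p) | (p ∧ ~u) holds.

[⇐] Assume the antecedent. If p is true, ((~q ∧ u) | p) | (p ∧ u) reduces to true regardless of the other variables. If p is false, the antecedent forces (q = F, u = T, p = F), and ((~q ∧ u) | p) | (p ∧ u) holds there. Either way ((~q ∧ u) | p) | (p ∧ u) holds.

The biconditional holds.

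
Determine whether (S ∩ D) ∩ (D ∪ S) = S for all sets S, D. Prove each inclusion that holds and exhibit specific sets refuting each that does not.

(⟸) This inclusion fails. Take S = {1}, D = ∅; then 1 ∈ S but 1 ∉ (S ∩ D) ∩ (D ∪ S).

(⟹) Let x ∈ (S ∩ D) ∩ (D ∪ S). Then x ∈ S ∩ D, from which x ∈ S.

(⊆) holds; (⊇) fails.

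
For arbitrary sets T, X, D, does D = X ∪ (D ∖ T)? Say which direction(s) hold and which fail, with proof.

Both inclusions fail.

(⟹) This inclusion fails. Take T = {1}, X = ∅, D = {1}; then 1 ∈ D but 1 ∉ X ∪ (D ∖ T).

(⟸) This inclusion fails. Take T = ∅, X = {1}, D = ∅; then 1 ∈ X ∪ (D ∖ T) but 1 ∉ D.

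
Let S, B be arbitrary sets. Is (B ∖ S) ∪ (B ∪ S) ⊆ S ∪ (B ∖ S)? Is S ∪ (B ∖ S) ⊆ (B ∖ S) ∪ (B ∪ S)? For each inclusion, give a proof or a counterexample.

(⟹) Let x ∈ (B ∖ S) ∪ (B ∪ S). Then either x ∈ S and x ∉ B; or x ∈ B and x ∉ S; or x ∈ S ∩ B. In each case x ∈ S ∪ (B ∖ S), so (B ∖ S) ∪ (B ∪ S) ⊆ S ∪ (B ∖ S).

(⟸) Let x ∈ S ∪ (B ∖ S). Then either x ∈ S and x ∉ B; or x ∈ B and x ∉ S; or x ∈ S ∩ B. In each case x ∈ (B ∖ S) ∪ (B ∪ S), so S ∪ (B ∖ S) ⊆ (B ∖ S) ∪ (B ∪ S).

Both inclusions hold.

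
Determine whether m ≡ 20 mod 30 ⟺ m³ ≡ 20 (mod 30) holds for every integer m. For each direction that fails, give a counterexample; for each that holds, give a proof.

The biconditional holds.

[⇒] Suppose m ≡ 20 mod 30. Write m = 30j + 20. Then (30j + 20)³ = 27000j³ + 54000j² + 36000j + 8000 = 30(900j³ + 1800j² + 1200j + 266) + 20, so m³ ≡ 20 (mod 30).

[⇐] Conversely, suppose m³ ≡ 20 (mod 30). The only residue r in {0, …, 29} with r³ ≡ 20 (mod 30) is r = 20, so m ≡ 20 (mod 30).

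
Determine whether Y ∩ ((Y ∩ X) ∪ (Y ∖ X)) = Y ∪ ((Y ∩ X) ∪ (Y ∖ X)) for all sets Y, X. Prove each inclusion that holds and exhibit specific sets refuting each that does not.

Both inclusions hold; the sets are equal.

(⊆) Let x ∈ Y ∩ ((Y ∩ X) ∪ (Y ∖ X)). Then either x ∈ Y and x ∉ X; or x ∈ Y ∩ X. In each case x ∈ Y ∪ ((Y ∩ X) ∪ (Y ∖ X)), so Y ∩ ((Y ∩ X) ∪ (Y ∖ X)) ⊆ Y ∪ ((Y ∩ X) ∪ (Y ∖ X)).

(⊇) Let x ∈ Y ∪ ((Y ∩ X) ∪ (Y ∖ X)). Then either x ∈ Y and x ∉ X; or x ∈ Y ∩ X. In each case x ∈ Y ∩ ((Y ∩ X) ∪ (Y ∖ X)), so Y ∪ ((Y ∩ X) ∪ (Y ∖ X)) ⊆ Y ∩ ((Y ∩ X) ∪ (Y ∖ X)).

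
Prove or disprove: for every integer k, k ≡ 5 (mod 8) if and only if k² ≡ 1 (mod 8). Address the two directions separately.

Not equivalent: only (⇒) holds.

(⟹) Suppose k ≡ 5 (mod 8). Write k = 8j + 5. Then (8j + 5)² = 64j² + 80j + 25 = 8(8j² + 10j + 3) + 1, so k² ≡ 1 (mod 8).

(⟸) This fails: take k = 1. Then 1² = 1 ≡ 1 (mod 8), yet 1 ≡ 1 (mod 8), not 5.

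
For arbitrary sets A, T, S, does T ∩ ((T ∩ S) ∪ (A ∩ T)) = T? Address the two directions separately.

Only the forward inclusion holds.

(⟹) Let x ∈ T ∩ ((T ∩ S) ∪ (A ∩ T)). Then either x ∈ A ∩ T and x ∉ S; or x ∈ T ∩ S and x ∉ A; or x ∈ A ∩ T ∩ S. In each case x ∈ T, so T ∩ ((T ∩ S) ∪ (A ∩ T)) ⊆ T.

(⟸) This inclusion fails. Take A = ∅, T = {1}, S = ∅; then 1 ∈ T but 1 ∉ T ∩ ((T ∩ S) ∪ (A ∩ T)).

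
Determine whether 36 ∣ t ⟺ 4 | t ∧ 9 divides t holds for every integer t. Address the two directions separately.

[⇐] Suppose 4 ∣ t and 9 ∣ t. Any common multiple of 4 and 9 is a multiple of their lcm; here gcd(4, 9) = 1, so lcm(4, 9) = 4·9 = 36, so 36 ∣ t.

[⇒] If 36 ∣ t, write t = 36q. Since 36 = 9·4, t = 4·(9q), so 4 ∣ t; and since 36 = 4·9, t = 9·(4q), so 9 ∣ t.

Both directions hold; the statement is true.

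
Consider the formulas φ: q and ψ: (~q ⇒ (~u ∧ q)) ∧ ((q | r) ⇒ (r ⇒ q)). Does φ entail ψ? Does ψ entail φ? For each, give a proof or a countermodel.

Both implications hold.

(←) Assume the antecedent. If q is true, q reduces to true regardless of the other variables. If q is false, the antecedent cannot hold. Either way q holds.

(→) Assume the antecedent. If q is true, the consequent reduces to true regardless of the other variables. If q is false, the antecedent cannot hold. Either way the consequent holds.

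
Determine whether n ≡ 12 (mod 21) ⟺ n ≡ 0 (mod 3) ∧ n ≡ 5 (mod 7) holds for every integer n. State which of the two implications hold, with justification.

(→) Suppose n ≡ 12 (mod 21); write n = 21j + 12. Since 3 ∣ 21, reducing mod 3 gives n ≡ 12 ≡ 0 (mod 3); since 7 ∣ 21, reducing mod 7 gives n ≡ 12 ≡ 5 (mod 7).

(←) Conversely, if n ≡ 0 (mod 3) and n ≡ 5 (mod 7), then by the Chinese remainder theorem n ≡ 12 (mod 21). This is exactly n ≡ 12 (mod 21).

Both directions hold.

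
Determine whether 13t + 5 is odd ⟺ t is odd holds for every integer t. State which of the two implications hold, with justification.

Neither implication holds.

(⇒) This fails: t = 2 gives 13t + 5 = 31, which is odd, but 2 is even, not odd.

(⇐) This also fails: t = 7 is odd, but 13t + 5 = 96 is even, not odd.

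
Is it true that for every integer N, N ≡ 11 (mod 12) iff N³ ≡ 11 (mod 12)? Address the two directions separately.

(⟹) Suppose N ≡ 11 (mod 12). Write N = 12j + 11. Then (12j + 11)³ = 1728j³ + 4752j² + 4356j + 1331 = 12(144j³ + 396j² + 363j + 110) + 11, so N³ ≡ 11 (mod 12).

(⟸) Conversely, suppose N³ ≡ 11 (mod 12). The only residue r in {0, …, 11} with r³ ≡ 11 (mod 12) is r = 11, so N ≡ 11 (mod 12).

Equivalent; both directions hold.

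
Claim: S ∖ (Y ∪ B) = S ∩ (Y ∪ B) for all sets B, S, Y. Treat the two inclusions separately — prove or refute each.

(⊆) This inclusion fails. Take B = ∅, S = {1}, Y = ∅; then 1 ∈ S ∖ (Y ∪ B) but 1 ∉ S ∩ (Y ∪ B).

(⊇) This inclusion fails. Take B = {1}, S = {1}, Y = ∅; then 1 ∈ S ∩ (Y ∪ B) but 1 ∉ S ∖ (Y ∪ B).

Both inclusions fail.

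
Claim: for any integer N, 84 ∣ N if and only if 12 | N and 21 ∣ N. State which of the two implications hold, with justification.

Equivalent; both directions hold.

Forward direction. If 84 ∣ N, write N = 84q. Since 84 = 7·12, N = 12·(7q), so 12 ∣ N; and since 84 = 4·21, N = 21·(4q), so 21 ∣ N.

Converse. Suppose 12 ∣ N and 21 ∣ N. Any common multiple of 12 and 21 is a multiple of their lcm; here lcm(12, 21) = 12·21/gcd(12, 21) = 252/3 = 84, so 84 ∣ N.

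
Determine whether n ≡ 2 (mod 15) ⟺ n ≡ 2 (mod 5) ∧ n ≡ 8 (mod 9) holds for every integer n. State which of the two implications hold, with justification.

Only the reverse direction holds.

[⇐] If n ≡ 2 (mod 5) and n ≡ 8 (mod 9), then by the Chinese remainder theorem n ≡ 17 (mod 45). Since 17 ≡ 2 (mod 15) and 15 ∣ 45, we get n ≡ 2 (mod 15).

[⇒] This fails: n = 32 gives 32 ≡ 2 (mod 15) but 32 ≡ 5 (mod 9), so the conjunction on the right does not hold.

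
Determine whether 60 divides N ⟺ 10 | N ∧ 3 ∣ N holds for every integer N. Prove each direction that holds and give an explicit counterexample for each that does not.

(⟹) If 60 ∣ N, write N = 60q. Since 60 = 6·10, N = 10·(6q), so 10 ∣ N; and since 60 = 20·3, N = 3·(20q), so 3 ∣ N.

(⟸) This fails: take N = 30. Both 10 ∣ 30 and 3 ∣ 30, yet 30 is not a multiple of 60 (since 30 = 0·60 + 30), so 60 ∤ 30.

Not equivalent: only (⇒) holds.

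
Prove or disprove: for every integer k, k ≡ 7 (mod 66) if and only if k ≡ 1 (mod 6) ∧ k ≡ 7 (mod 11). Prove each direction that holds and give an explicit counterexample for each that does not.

Equivalent; both directions hold.

(⟹) Suppose k ≡ 7 (mod 66); write k = 66j + 7. Since 6 ∣ 66, reducing mod 6 gives k ≡ 7 ≡ 1 (mod 6); since 11 ∣ 66, reducing mod 11 gives k ≡ 7 (mod 11).

(⟸) Conversely, if k ≡ 1 (mod 6) and k ≡ 7 (mod 11), then by the Chinese remainder theorem k ≡ 7 (mod 66). This is exactly k ≡ 7 (mod 66).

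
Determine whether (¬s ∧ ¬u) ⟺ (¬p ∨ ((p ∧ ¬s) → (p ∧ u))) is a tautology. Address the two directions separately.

Both directions fail.

[⇒] This fails. Under s = F, p = T, u = F, the left side is true but the right side is false.

[⇐] This fails. Under s = T, p = F, u = F, the left side is false but the right side is true.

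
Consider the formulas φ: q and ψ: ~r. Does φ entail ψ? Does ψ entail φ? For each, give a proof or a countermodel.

Neither implication holds.

(→) This fails. Under q = T, r = T, the left side is true but the right side is false.

(←) This fails. Under q = F, r = F, the left side is false but the right side is true.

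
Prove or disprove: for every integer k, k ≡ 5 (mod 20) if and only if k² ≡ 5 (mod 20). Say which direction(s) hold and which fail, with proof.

(⟹) Suppose k ≡ 5 (mod 20). Write k = 20j + 5. Then (20j + 5)² = 400j² + 200j + 25 = 20(20j² + 10j + 1) + 5, so k² ≡ 5 (mod 20).

(⟸) This fails: take k = 15. Then 15² = 225 ≡ 5 (mod 20), yet 15 ≡ 15 (mod 20), not 5.

The forward direction holds; the converse fails.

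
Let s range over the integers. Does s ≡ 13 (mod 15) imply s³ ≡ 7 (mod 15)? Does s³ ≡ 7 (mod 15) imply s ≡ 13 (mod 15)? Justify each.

Both directions hold.

(⟸) Suppose s³ ≡ 7 (mod 15). The only residue r in {0, …, 14} with r³ ≡ 7 (mod 15) is r = 13, so s ≡ 13 (mod 15).

(⟹) Suppose s ≡ 13 (mod 15). Write s = 15j + 13. Then (15j + 13)³ = 3375j³ + 8775j² + 7605j + 2197 = 15(225j³ + 585j² + 507j + 146) + 7, so s³ ≡ 7 (mod 15).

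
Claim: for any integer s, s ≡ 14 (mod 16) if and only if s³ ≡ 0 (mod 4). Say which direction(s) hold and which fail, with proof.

Converse. This fails: take s = 0. Then 0³ = 0 ≡ 0 (mod 4), yet 0 ≡ 0 (mod 16), not 14.

Forward direction. Suppose s ≡ 14 (mod 16). Then s³ ≡ 14³ = 2744 (mod 16), and since 4 ∣ 16, also s³ ≡ 0 (mod 4).

(⇒) holds; (⇐) fails.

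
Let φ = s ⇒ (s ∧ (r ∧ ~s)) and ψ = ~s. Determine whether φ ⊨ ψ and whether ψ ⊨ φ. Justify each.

The biconditional holds.

(⟹) Assume the antecedent. If s is true, the antecedent cannot hold. If s is false, ~s reduces to true regardless of the other variables. Either way ~s holds.

(⟸) Assume the antecedent. If s is true, the antecedent cannot hold. If s is false, s ⇒ (s ∧ (r ∧ ~s)) reduces to true regardless of the other variables. Either way s ⇒ (s ∧ (r ∧ ~s)) holds.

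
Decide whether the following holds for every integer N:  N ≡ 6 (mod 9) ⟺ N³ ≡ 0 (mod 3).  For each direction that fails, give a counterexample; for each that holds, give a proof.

Only the forward direction holds.

[⇒] Suppose N ≡ 6 (mod 9). Then N³ ≡ 6³ = 216 (mod 9), and since 3 ∣ 9, also N³ ≡ 0 (mod 3).

[⇐] This fails: take N = 0. Then 0³ = 0 ≡ 0 (mod 3), yet 0 ≡ 0 (mod 9), not 6.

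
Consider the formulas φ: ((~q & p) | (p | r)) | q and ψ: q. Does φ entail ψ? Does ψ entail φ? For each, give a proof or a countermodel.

The forward direction fails; the converse holds.

(⟹) This fails. Under r = T, p = F, q = F, the left side is true but the right side is false.

(⟸) Assume the antecedent. If r is true, ((~q & p) | (p | r)) | q reduces to true regardless of the other variables. If r is false, the antecedent forces (r = F, p = F, q = T) or (r = F, p = T, q = T), and ((~q & p) | (p | r)) | q holds there. Either way ((~q & p) | (p | r)) | q holds.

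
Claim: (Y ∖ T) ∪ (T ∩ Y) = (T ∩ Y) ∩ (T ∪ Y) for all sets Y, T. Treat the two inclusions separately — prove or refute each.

The sets are not equal: only the reverse inclusion holds.

Forward inclusion. This inclusion fails. Take Y = {1}, T = ∅; then 1 ∈ (Y ∖ T) ∪ (T ∩ Y) but 1 ∉ (T ∩ Y) ∩ (T ∪ Y).

Reverse inclusion. Let x ∈ (T ∩ Y) ∩ (T ∪ Y). Then x ∈ Y ∩ T, from which x ∈ (Y ∖ T) ∪ (T ∩ Y).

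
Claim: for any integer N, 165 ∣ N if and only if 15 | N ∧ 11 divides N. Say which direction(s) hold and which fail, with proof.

Equivalent; both directions hold.

(→) If 165 ∣ N, write N = 165q. Since 165 = 11·15, N = 15·(11q), so 15 ∣ N; and since 165 = 15·11, N = 11·(15q), so 11 ∣ N.

(←) Suppose 15 ∣ N and 11 ∣ N. Any common multiple of 15 and 11 is a multiple of their lcm; here gcd(15, 11) = 1, so lcm(15, 11) = 15·11 = 165, so 165 ∣ N.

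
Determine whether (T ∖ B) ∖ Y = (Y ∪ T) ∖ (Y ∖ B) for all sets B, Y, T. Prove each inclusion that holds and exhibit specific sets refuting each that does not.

(⊆) Let x ∈ (T ∖ B) ∖ Y. Then x ∈ T and x ∉ B, Y, from which x ∈ (Y ∪ T) ∖ (Y ∖ B).

(⊇) This inclusion fails. Take B = {1}, Y = {1}, T = ∅; then 1 ∈ (Y ∪ T) ∖ (Y ∖ B) but 1 ∉ (T ∖ B) ∖ Y.

(⊆) holds; (⊇) fails.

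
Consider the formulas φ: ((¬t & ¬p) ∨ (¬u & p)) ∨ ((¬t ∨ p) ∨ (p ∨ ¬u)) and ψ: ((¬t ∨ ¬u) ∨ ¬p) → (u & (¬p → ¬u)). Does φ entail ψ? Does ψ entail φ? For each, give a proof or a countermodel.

Only the converse holds.

(⟸) Assume the antecedent. If t is true, the antecedent forces (t = T, u = T, p = T), and the consequent holds there. If t is false, the consequent reduces to true regardless of the other variables. Either way the consequent holds.

(⟹) This fails. Under t = F, u = F, p = F, the left side is true but the right side is false.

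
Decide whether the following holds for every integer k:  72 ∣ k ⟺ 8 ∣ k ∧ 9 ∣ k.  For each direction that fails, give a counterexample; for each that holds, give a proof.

The biconditional holds.

(⇒) If 72 ∣ k, write k = 72q. Since 72 = 9·8, k = 8·(9q), so 8 ∣ k; and since 72 = 8·9, k = 9·(8q), so 9 ∣ k.

(⇐) Suppose 8 ∣ k and 9 ∣ k. Any common multiple of 8 and 9 is a multiple of their lcm; here gcd(8, 9) = 1, so lcm(8, 9) = 8·9 = 72, so 72 ∣ k.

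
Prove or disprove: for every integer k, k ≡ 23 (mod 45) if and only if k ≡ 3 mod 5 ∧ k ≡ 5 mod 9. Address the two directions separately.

(⇐) If k ≡ 3 (mod 5) and k ≡ 5 (mod 9), then by the Chinese remainder theorem k ≡ 23 (mod 45). This is exactly k ≡ 23 (mod 45).

(⇒) Suppose k ≡ 23 (mod 45); write k = 45j + 23. Since 5 ∣ 45, reducing mod 5 gives k ≡ 23 ≡ 3 (mod 5); since 9 ∣ 45, reducing mod 9 gives k ≡ 23 ≡ 5 (mod 9).

Both directions hold.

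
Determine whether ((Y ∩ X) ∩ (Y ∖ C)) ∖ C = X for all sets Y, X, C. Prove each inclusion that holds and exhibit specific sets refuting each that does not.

(⊆) holds; (⊇) fails.

Reverse inclusion. This inclusion fails. Take Y = ∅, X = {1}, C = ∅; then 1 ∈ X but 1 ∉ ((Y ∩ X) ∩ (Y ∖ C)) ∖ C.

Forward inclusion. Let x ∈ ((Y ∩ X) ∩ (Y ∖ C)) ∖ C. Then x ∈ Y ∩ X and x ∉ C, from which x ∈ X.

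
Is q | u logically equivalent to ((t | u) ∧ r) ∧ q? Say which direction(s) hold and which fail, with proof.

(→) This fails. Under t = F, u = T, r = F, q = F, the left side is true but the right side is false.

(←) Assume the antecedent. If t is true, the antecedent forces (t = T, u = F, r = T, q = T) or (t = T, u = T, r = T, q = T), and q | u holds there. If t is false, the antecedent forces (t = F, u = T, r = T, q = T), and q | u holds there. Either way q | u holds.

Only the reverse direction holds.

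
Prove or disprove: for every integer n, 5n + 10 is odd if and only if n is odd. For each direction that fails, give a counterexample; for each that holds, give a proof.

(→) Suppose 5n + 10 is odd. Since 5 is odd, 5n and n have the same parity, so 5n + 10 ≡ n + 10 (mod 2). As 10 is even, 5n + 10 is odd exactly when n is odd. Thus n is odd.

(←) Conversely, suppose n is odd; write n = 2j + 1. Then 5n + 10 = 5·(2j + 1) + 10 = 2·5j + 15, which is odd.

The biconditional holds.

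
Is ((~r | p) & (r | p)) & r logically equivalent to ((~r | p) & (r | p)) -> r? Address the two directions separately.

Only the forward direction holds.

(→) Assume the antecedent. If r is true, ((~r | p) & (r | p)) -> r reduces to true regardless of the other variables. If r is false, the antecedent cannot hold. Either way ((~r | p) & (r | p)) -> r holds.

(←) This fails. Under r = F, p = F, the left side is false but the right side is true.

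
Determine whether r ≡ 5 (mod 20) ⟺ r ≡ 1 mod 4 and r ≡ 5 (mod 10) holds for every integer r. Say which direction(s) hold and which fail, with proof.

Equivalent; both directions hold.

(⟹) Suppose r ≡ 5 (mod 20); write r = 20j + 5. Since 4 ∣ 20, reducing mod 4 gives r ≡ 5 ≡ 1 (mod 4); since 10 ∣ 20, reducing mod 10 gives r ≡ 5 (mod 10).

(⟸) Conversely, if r ≡ 1 (mod 4) and r ≡ 5 (mod 10), then by the Chinese remainder theorem r ≡ 5 (mod 20). This is exactly r ≡ 5 (mod 20).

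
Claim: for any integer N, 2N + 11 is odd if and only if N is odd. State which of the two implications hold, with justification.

(⟸) Suppose N is odd. Since 2 is even, 2N is even for every N, so 2N + 11 has the same parity as 11, which is odd. Hence 2N + 11 is odd.

(⟹) This fails: take N = 6. Then 2N + 11 = 23, which is odd, yet N = 6 is even, not odd.

Only the converse holds.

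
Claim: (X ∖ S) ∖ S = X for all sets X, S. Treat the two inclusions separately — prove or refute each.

Only the forward inclusion holds.

(⊆) Let x ∈ (X ∖ S) ∖ S. Then x ∈ X and x ∉ S, from which x ∈ X.

(⊇) This inclusion fails. Take X = {1}, S = {1}; then 1 ∈ X but 1 ∉ (X ∖ S) ∖ S.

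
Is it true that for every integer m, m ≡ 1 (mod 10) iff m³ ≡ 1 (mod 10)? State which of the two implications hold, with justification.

Forward direction. Suppose m ≡ 1 (mod 10). Write m = 10j + 1. Then (10j + 1)³ = 1000j³ + 300j² + 30j + 1 = 10(100j³ + 30j² + 3j) + 1, so m³ ≡ 1 (mod 10).

Converse. For the converse, argue contrapositively. If m ≢ 1 (mod 10), then m is congruent to one of 0, 2, 3, 4, 5, 6, 7, 8, 9 modulo 10, and these give m³ ≡ 0, 8, 7, 4, 5, 6, 3, 2, 9 respectively — never 1.

Equivalent; both directions hold.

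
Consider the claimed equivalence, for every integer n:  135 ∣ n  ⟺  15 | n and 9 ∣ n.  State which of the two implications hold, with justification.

The forward direction holds; the converse fails.

(→) If 135 ∣ n, write n = 135q. Since 135 = 9·15, n = 15·(9q), so 15 ∣ n; and since 135 = 15·9, n = 9·(15q), so 9 ∣ n.

(←) This fails: take n = 45. Both 15 ∣ 45 and 9 ∣ 45, yet 45 is not a multiple of 135 (since 45 = 0·135 + 45), so 135 ∤ 45.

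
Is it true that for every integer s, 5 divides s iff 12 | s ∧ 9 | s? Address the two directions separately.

[⇒] This fails: take s = 5. Certainly 5 ∣ 5, but 12 ∤ 5.

[⇐] This fails: take s = 36. Both 12 ∣ 36 and 9 ∣ 36, yet 36 is not a multiple of 5 (since 36 = 7·5 + 1), so 5 ∤ 36.

Neither implication holds.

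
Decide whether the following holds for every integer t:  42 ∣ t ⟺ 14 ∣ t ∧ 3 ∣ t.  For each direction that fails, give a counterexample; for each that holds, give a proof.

Both implications hold.

[⇒] If 42 ∣ t, write t = 42q. Since 42 = 3·14, t = 14·(3q), so 14 ∣ t; and since 42 = 14·3, t = 3·(14q), so 3 ∣ t.

[⇐] Suppose 14 ∣ t and 3 ∣ t. Any common multiple of 14 and 3 is a multiple of their lcm; here gcd(14, 3) = 1, so lcm(14, 3) = 14·3 = 42, so 42 ∣ t.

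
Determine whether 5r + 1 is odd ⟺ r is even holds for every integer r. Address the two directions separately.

(⟹) Suppose 5r + 1 is odd. Since 5 is odd, 5r and r have the same parity, so 5r + 1 ≡ r + 1 (mod 2). As 1 is odd, 5r + 1 is odd exactly when r is even. Thus r is even.

(⟸) Conversely, suppose r is even; write r = 2j. Then 5r + 1 = 5·(2j) + 1 = 2·5j + 1, which is odd.

The biconditional holds.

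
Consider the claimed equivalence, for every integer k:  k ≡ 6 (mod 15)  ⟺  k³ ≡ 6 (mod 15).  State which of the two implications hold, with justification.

Both directions hold; the statement is true.

Forward direction. Suppose k ≡ 6 (mod 15). Write k = 15j + 6. Then (15j + 6)³ = 3375j³ + 4050j² + 1620j + 216 = 15(225j³ + 270j² + 108j + 14) + 6, so k³ ≡ 6 (mod 15).

Converse. Suppose k³ ≡ 6 (mod 15). The only residue r in {0, …, 14} with r³ ≡ 6 (mod 15) is r = 6, so k ≡ 6 (mod 15).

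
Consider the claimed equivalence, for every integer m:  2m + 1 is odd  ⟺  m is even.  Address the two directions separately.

The forward direction fails; the converse holds.

(⟹) This fails: take m = 1. Then 2m + 1 = 3, which is odd, yet m = 1 is odd, not even.

(⟸) Suppose m is even. Since 2 is even, 2m is even for every m, so 2m + 1 has the same parity as 1, which is odd. Hence 2m + 1 is odd.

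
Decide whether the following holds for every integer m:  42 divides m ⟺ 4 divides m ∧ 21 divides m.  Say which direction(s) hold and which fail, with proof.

Not equivalent: only (⇐) holds.

[⇒] This fails: take m = 42. Certainly 42 ∣ 42, but 4 ∤ 42.

[⇐] Suppose 4 ∣ m and 21 ∣ m. Any common multiple of 4 and 21 is a multiple of their lcm; here gcd(4, 21) = 1, so lcm(4, 21) = 4·21 = 84, so 84 ∣ m. Since 42 ∣ 84, it follows that 42 ∣ m.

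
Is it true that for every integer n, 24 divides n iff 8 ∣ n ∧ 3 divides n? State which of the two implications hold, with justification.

Both implications hold.

(⇐) Suppose 8 ∣ n and 3 ∣ n. Any common multiple of 8 and 3 is a multiple of their lcm; here gcd(8, 3) = 1, so lcm(8, 3) = 8·3 = 24, so 24 ∣ n.

(⇒) If 24 ∣ n, write n = 24q. Since 24 = 3·8, n = 8·(3q), so 8 ∣ n; and since 24 = 8·3, n = 3·(8q), so 3 ∣ n.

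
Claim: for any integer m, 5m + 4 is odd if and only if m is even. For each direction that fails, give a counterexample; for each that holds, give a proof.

Forward direction. This fails: m = 3 gives 5m + 4 = 19, which is odd, but 3 is odd, not even.

Converse. This also fails: m = 4 is even, but 5m + 4 = 24 is even, not odd.

Both directions fail.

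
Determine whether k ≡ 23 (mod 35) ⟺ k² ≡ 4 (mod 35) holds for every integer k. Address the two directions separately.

Only the forward direction holds.

(→) Suppose k ≡ 23 (mod 35). Write k = 35j + 23. Then (35j + 23)² = 1225j² + 1610j + 529 = 35(35j² + 46j + 15) + 4, so k² ≡ 4 (mod 35).

(←) This fails: take k = 2. Then 2² = 4 ≡ 4 (mod 35), yet 2 ≡ 2 (mod 35), not 23.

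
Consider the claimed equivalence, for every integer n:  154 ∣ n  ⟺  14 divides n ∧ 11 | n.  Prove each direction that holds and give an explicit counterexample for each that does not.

(⇒) If 154 ∣ n, write n = 154q. Since 154 = 11·14, n = 14·(11q), so 14 ∣ n; and since 154 = 14·11, n = 11·(14q), so 11 ∣ n.

(⇐) Suppose 14 ∣ n and 11 ∣ n. Any common multiple of 14 and 11 is a multiple of their lcm; here gcd(14, 11) = 1, so lcm(14, 11) = 14·11 = 154, so 154 ∣ n.

Both directions hold; the statement is true.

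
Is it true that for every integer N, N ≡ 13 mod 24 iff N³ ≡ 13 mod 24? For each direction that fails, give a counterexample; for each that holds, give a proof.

Both directions hold; the statement is true.

(→) Suppose N ≡ 13 mod 24. Write N = 24j + 13. Then (24j + 13)³ = 13824j³ + 22464j² + 12168j + 2197 = 24(576j³ + 936j² + 507j + 91) + 13, so N³ ≡ 13 (mod 24).

(←) Conversely, suppose N³ ≡ 13 (mod 24). The only residue r in {0, …, 23} with r³ ≡ 13 (mod 24) is r = 13, so N ≡ 13 (mod 24).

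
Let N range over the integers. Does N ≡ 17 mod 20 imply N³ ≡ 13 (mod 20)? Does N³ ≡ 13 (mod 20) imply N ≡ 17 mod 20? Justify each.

Both implications hold.

[⇐] Suppose N³ ≡ 13 (mod 20). The only residue r in {0, …, 19} with r³ ≡ 13 (mod 20) is r = 17, so N ≡ 17 (mod 20).

[⇒] Suppose N ≡ 17 mod 20. Write N = 20j + 17. Then (20j + 17)³ = 8000j³ + 20400j² + 17340j + 4913 = 20(400j³ + 1020j² + 867j + 245) + 13, so N³ ≡ 13 (mod 20).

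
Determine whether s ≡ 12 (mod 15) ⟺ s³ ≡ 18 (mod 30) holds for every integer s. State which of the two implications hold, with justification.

Only the converse holds.

Forward direction. This fails: take s = 27. Then 27 ≡ 12 (mod 15), but 27³ = 19683 ≡ 3 (mod 30), not 18.

Converse. The residues r modulo 30 with r³ ≡ 18 (mod 30) are exactly {12}, and each is ≡ 12 (mod 15).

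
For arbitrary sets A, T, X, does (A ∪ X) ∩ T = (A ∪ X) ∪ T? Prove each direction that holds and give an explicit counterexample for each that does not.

(⟹) Let x ∈ (A ∪ X) ∩ T. Then either x ∈ A ∩ T and x ∉ X; or x ∈ T ∩ X and x ∉ A; or x ∈ A ∩ T ∩ X. In each case x ∈ (A ∪ X) ∪ T, so (A ∪ X) ∩ T ⊆ (A ∪ X) ∪ T.

(⟸) This inclusion fails. Take A = {1}, T = ∅, X = ∅; then 1 ∈ (A ∪ X) ∪ T but 1 ∉ (A ∪ X) ∩ T.

(⊆) holds; (⊇) fails.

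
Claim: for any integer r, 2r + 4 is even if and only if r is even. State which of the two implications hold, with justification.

Forward direction. This fails: take r = 7. Then 2r + 4 = 18, which is even, yet r = 7 is odd, not even.

Converse. Suppose r is even. Since 2 is even, 2r is even for every r, so 2r + 4 has the same parity as 4, which is even. Hence 2r + 4 is even.

Only the converse holds.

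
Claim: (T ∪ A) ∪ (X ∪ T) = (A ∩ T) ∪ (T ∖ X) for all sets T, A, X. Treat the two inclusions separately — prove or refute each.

(⊆) This inclusion fails. Take T = ∅, A = {1}, X = ∅; then 1 ∈ (T ∪ A) ∪ (X ∪ T) but 1 ∉ (A ∩ T) ∪ (T ∖ X).

(⊇) Let x ∈ (A ∩ T) ∪ (T ∖ X). Then either x ∈ T and x ∉ A, X; or x ∈ T ∩ A and x ∉ X; or x ∈ T ∩ A ∩ X. In each case x ∈ (T ∪ A) ∪ (X ∪ T), so (A ∩ T) ∪ (T ∖ X) ⊆ (T ∪ A) ∪ (X ∪ T).

Only the reverse inclusion holds.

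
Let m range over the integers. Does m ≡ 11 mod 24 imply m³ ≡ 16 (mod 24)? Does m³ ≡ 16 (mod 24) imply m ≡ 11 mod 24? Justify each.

(→) This fails: take m = 11. Then 11 ≡ 11 (mod 24), but 11³ = 1331 ≡ 11 (mod 24), not 16.

(←) This fails: take m = 4. Then 4³ = 64 ≡ 16 (mod 24), yet 4 ≡ 4 (mod 24), not 11.

Neither direction holds.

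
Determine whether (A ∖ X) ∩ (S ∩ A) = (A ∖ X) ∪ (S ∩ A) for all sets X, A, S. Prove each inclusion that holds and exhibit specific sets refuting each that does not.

(⊆) Let x ∈ (A ∖ X) ∩ (S ∩ A). Then x ∈ A ∩ S and x ∉ X, from which x ∈ (A ∖ X) ∪ (S ∩ A).

(⊇) This inclusion fails. Take X = ∅, A = {1}, S = ∅; then 1 ∈ (A ∖ X) ∪ (S ∩ A) but 1 ∉ (A ∖ X) ∩ (S ∩ A).

(⊆) holds; (⊇) fails.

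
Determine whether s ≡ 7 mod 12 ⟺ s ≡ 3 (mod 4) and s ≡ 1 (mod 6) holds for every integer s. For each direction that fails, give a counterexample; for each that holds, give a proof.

Both directions hold; the statement is true.

(⟸) If s ≡ 3 (mod 4) and s ≡ 1 (mod 6), then by the Chinese remainder theorem s ≡ 7 (mod 12). This is exactly s ≡ 7 (mod 12).

(⟹) Suppose s ≡ 7 (mod 12); write s = 12j + 7. Since 4 ∣ 12, reducing mod 4 gives s ≡ 7 ≡ 3 (mod 4); since 6 ∣ 12, reducing mod 6 gives s ≡ 7 ≡ 1 (mod 6).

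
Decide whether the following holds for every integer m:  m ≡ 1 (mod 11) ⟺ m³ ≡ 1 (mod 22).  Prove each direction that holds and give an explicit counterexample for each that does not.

The forward direction fails; the converse holds.

[⇒] This fails: take m = 12. Then 12 ≡ 1 (mod 11), but 12³ = 1728 ≡ 12 (mod 22), not 1.

[⇐] Conversely, the residues r modulo 22 with r³ ≡ 1 (mod 22) are exactly {1}, and each is ≡ 1 (mod 11).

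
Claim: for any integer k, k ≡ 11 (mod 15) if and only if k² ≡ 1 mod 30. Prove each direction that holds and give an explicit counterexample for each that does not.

(⇒) fails and (⇐) fails.

(⇒) This fails: take k = 26. Then 26 ≡ 11 (mod 15), but 26² = 676 ≡ 16 (mod 30), not 1.

(⇐) This fails: take k = 1. Then 1² = 1 ≡ 1 (mod 30), yet 1 ≡ 1 (mod 15), not 11.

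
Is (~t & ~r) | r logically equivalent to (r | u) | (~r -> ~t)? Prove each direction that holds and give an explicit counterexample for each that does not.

(⇒) holds; (⇐) fails.

(⟹) Assume the antecedent. If t is true, the antecedent forces (t = T, r = T, u = F) or (t = T, r = T, u = T), and (r | u) | (~r -> ~t) holds there. If t is false, (r | u) | (~r -> ~t) reduces to true regardless of the other variables. Either way (r | u) | (~r -> ~t) holds.

(⟸) This fails. Under t = T, r = F, u = T, the left side is false but the right side is true.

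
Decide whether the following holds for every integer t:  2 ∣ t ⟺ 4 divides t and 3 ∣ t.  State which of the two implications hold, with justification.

Only the converse holds.

(→) This fails: take t = 2. Certainly 2 ∣ 2, but 4 ∤ 2.

(←) Suppose 4 ∣ t and 3 ∣ t. Any common multiple of 4 and 3 is a multiple of their lcm; here gcd(4, 3) = 1, so lcm(4, 3) = 4·3 = 12, so 12 ∣ t. Since 2 ∣ 12, it follows that 2 ∣ t.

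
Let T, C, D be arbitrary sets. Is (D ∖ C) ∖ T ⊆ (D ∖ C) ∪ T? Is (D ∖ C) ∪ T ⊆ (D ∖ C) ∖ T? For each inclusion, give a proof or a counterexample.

(⟹) Let x ∈ (D ∖ C) ∖ T. Then x ∈ D and x ∉ T, C, from which x ∈ (D ∖ C) ∪ T.

(⟸) This inclusion fails. Take T = {1}, C = ∅, D = ∅; then 1 ∈ (D ∖ C) ∪ T but 1 ∉ (D ∖ C) ∖ T.

(⊆) holds; (⊇) fails.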